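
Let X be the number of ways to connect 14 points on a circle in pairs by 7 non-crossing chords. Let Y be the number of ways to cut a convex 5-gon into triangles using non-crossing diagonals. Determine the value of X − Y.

Pairing 14 circle points by 7 non-crossing chords gives C_7 matchings. So X = C_7 = 429.
A convex 5-gon is triangulated into 3 triangles, and the number of such triangulations is the Catalan number C_{5−2} = C_3. So Y = C_3 = 5.
X − Y = 429 − 5 = 424.

424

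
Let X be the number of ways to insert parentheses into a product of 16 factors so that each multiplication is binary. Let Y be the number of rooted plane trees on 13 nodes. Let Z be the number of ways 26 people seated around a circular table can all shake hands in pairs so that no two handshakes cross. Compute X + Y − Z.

Parenthesizations of m factors correspond to full binary trees with m leaves, counted by C_{m−1}; m = 16 gives C_15. So X = C_15 = 9694845.
A rooted plane tree on 13 nodes has 12 edges, and such trees are counted by C_12. So Y = C_12 = 208012.
Non-crossing handshake pairings of 2n people are counted by C_n; 26 people gives n = 13. So Z = C_13 = 742900.
X + Y − Z = 9694845 + 208012 − 742900 = 9159957.

9159957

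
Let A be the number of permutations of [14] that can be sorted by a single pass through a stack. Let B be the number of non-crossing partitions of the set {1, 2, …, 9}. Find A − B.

2669578

By Knuth's characterisation, the stack-sortable permutations of length 14 are the 231-avoiders, numbering C_14. So A = C_14 = 2674440.
The non-crossing partitions of [9] form a lattice of size C_9. So B = C_9 = 4862.
A − B = 2674440 − 4862 = 2669578.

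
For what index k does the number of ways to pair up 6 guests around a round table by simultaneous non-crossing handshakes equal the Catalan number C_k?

Non-crossing handshake pairings of 2n people are counted by C_n; 6 people gives n = 3.

3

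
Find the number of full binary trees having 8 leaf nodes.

A full binary tree with L leaves has L−1 internal nodes and is counted by C_{L−1}; L = 8 gives C_7.
C_7 = C(14,7)/8 = 3432/8 = 429.

429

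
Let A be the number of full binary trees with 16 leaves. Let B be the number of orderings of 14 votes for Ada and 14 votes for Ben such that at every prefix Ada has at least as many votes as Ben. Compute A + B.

12369285

Full binary trees with 16 leaves have 16−1 = 15 internal nodes, so there are C_15 of them. So A = C_15 = 9694845.
Ballot sequences with n votes each where one side never trails are Dyck words, counted by C_n; here n = 14. So B = C_14 = 2674440.
A + B = 9694845 + 2674440 = 12369285.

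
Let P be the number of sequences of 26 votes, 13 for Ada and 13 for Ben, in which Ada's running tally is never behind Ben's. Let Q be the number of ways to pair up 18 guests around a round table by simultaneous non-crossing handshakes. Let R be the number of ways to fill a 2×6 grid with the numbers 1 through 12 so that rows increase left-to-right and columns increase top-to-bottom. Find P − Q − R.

737906

Ballot sequences with n votes each where one side never trails are Dyck words, counted by C_n; here n = 13. So P = C_13 = 742900.
Non-crossing handshake pairings of 2n people are counted by C_n; 18 people gives n = 9. So Q = C_9 = 4862.
By the hook-length formula (or a Dyck-path bijection), SYT of shape 2×6 number C_6. So R = C_6 = 132.
P − Q − R = 742900 − 4862 − 132 = 737906.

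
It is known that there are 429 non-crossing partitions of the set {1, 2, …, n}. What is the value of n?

7

Non-crossing partitions of [n] are counted by C_n. The Catalan number equal to 429 is C_7.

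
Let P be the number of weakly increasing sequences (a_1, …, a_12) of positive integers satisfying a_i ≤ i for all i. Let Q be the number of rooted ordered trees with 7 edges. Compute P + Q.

208441

Weakly increasing sequences with a_i ≤ i biject with Dyck paths of semilength 12, so there are C_12. So P = C_12 = 208012.
Rooted ordered trees with n edges are counted by C_n; here n = 7. So Q = C_7 = 429.
P + Q = 208012 + 429 = 208441.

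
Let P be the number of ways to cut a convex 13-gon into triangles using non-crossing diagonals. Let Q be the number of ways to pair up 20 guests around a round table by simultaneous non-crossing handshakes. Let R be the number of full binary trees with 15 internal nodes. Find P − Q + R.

9736835

The number of triangulations of a 13-gon is the Catalan number C_11 (index = sides − 2). So P = C_11 = 58786.
With 20 = 2·10 people, non-crossing handshake pairings are non-crossing perfect matchings on a circle, counted by C_10. So Q = C_10 = 16796.
Full binary trees with n internal nodes are counted by C_n; here n = 15. So R = C_15 = 9694845.
P − Q + R = 58786 − 16796 + 9694845 = 9736835.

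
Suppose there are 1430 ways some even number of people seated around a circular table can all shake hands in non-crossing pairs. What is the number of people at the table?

16

Non-crossing handshake pairings of 2n people are counted by C_n, and C_8 = 1430.
So n = 8, and there are 2n = 16 people.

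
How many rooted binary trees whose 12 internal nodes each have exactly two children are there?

208012

Full binary trees with n internal nodes are counted by C_n; here n = 12.
C_12 = C(24,12)/13 = 2704156/13 = 208012.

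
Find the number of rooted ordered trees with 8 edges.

1430

Rooted ordered trees with n edges are counted by C_n; here n = 8.
C_8 = 1430.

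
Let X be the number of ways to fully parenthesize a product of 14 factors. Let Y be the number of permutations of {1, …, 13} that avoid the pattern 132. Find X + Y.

Parenthesizations of m factors correspond to full binary trees with m leaves, counted by C_{m−1}; m = 14 gives C_13. So X = C_13 = 742900.
Permutations of [n] avoiding any single length-3 pattern are counted by C_n; here n = 13. So Y = C_13 = 742900.
X + Y = 742900 + 742900 = 1485800.

1485800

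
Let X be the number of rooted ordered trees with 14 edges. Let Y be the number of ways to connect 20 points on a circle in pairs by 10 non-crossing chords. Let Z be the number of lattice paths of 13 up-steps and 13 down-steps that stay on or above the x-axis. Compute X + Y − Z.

A rooted plane tree with 14 edges has 15 nodes, and the count is C_14. So X = C_14 = 2674440.
Pairing 20 circle points by 10 non-crossing chords gives C_10 matchings. So Y = C_10 = 16796.
Dyck paths of semilength n (length 2n) are counted by C_n; here n = 13. So Z = C_13 = 742900.
X + Y − Z = 2674440 + 16796 − 742900 = 1948336.

1948336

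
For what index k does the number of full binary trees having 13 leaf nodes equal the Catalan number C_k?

Full binary trees with 13 leaves have 13−1 = 12 internal nodes, so there are C_12 of them.

12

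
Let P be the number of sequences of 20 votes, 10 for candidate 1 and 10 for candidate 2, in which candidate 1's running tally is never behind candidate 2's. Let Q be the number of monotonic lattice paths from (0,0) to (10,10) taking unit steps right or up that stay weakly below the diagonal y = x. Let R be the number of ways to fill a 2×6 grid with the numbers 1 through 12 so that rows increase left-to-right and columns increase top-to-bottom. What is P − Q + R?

132

Ballot sequences with n votes each where one side never trails are Dyck words, counted by C_n; here n = 10. So P = C_10 = 16796.
Monotone paths in an n×n grid that stay weakly below the diagonal are counted by C_n; here n = 10. So Q = C_10 = 16796.
By the hook-length formula (or a Dyck-path bijection), SYT of shape 2×6 number C_6. So R = C_6 = 132.
P − Q + R = 16796 − 16796 + 132 = 132.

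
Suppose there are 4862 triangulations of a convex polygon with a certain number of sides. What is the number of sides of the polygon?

11

Triangulations of a convex m-gon are counted by C_{m−2}; 4862 = C_9.
So m − 2 = 9, giving m = 11 sides.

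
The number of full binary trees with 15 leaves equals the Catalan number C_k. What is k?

14

A full binary tree with L leaves has L−1 internal nodes and is counted by C_{L−1}; L = 15 gives C_14.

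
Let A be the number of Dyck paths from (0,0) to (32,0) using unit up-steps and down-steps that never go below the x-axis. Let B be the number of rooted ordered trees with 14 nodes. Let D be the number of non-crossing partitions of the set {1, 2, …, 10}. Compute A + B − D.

36083774

Paths of 16 up- and 16 down-steps that never dip below the axis are Dyck paths; their count is C_16. So A = C_16 = 35357670.
Rooted ordered (plane) trees on m nodes have m−1 edges and are counted by C_{m−1}; m = 14 gives C_13. So B = C_13 = 742900.
The non-crossing partitions of [10] form a lattice of size C_10. So D = C_10 = 16796.
A + B − D = 35357670 + 742900 − 16796 = 36083774.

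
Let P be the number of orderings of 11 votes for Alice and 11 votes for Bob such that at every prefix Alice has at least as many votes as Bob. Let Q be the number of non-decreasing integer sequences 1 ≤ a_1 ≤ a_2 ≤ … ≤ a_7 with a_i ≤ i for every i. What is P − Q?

58357

Ballot sequences with n votes each where one side never trails are Dyck words, counted by C_n; here n = 11. So P = C_11 = 58786.
Weakly increasing sequences with a_i ≤ i biject with Dyck paths of semilength 7, so there are C_7. So Q = C_7 = 429.
P − Q = 58786 − 429 = 58357.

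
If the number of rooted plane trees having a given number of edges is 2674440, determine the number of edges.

Rooted ordered trees with n edges are counted by C_n; 2674440 = C_14.

14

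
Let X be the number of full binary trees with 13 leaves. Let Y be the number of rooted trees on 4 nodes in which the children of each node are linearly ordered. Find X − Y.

A full binary tree with L leaves has L−1 internal nodes and is counted by C_{L−1}; L = 13 gives C_12. So X = C_12 = 208012.
Rooted ordered (plane) trees on m nodes have m−1 edges and are counted by C_{m−1}; m = 4 gives C_3. So Y = C_3 = 5.
X − Y = 208012 − 5 = 208007.

208007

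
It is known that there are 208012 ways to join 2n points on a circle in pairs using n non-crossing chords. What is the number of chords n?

Non-crossing pairings of 2n points on a circle are counted by C_n. Since C_12 = 208012, the index is 12.

12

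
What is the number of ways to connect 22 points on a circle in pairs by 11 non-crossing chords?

58786

Pairing 22 circle points by 11 non-crossing chords gives C_11 matchings.
C_11 = 58786.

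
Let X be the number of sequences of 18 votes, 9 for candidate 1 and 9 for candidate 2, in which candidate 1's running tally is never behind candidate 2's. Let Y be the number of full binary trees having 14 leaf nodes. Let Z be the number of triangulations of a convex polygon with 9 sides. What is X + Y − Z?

Ballot sequences with n votes each where one side never trails are Dyck words, counted by C_n; here n = 9. So X = C_9 = 4862.
Full binary trees with 14 leaves have 14−1 = 13 internal nodes, so there are C_13 of them. So Y = C_13 = 742900.
A convex 9-gon is triangulated into 7 triangles, and the number of such triangulations is the Catalan number C_{9−2} = C_7. So Z = C_7 = 429.
X + Y − Z = 4862 + 742900 − 429 = 747333.

747333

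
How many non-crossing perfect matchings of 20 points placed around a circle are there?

Pairing 20 circle points by 10 non-crossing chords gives C_10 matchings.
C_10 = C(20,10)/11 = 184756/11 = 16796.

16796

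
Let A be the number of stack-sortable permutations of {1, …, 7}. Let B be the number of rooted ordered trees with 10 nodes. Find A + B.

By Knuth's characterisation, the stack-sortable permutations of length 7 are the 231-avoiders, numbering C_7. So A = C_7 = 429.
A rooted plane tree on 10 nodes has 9 edges, and such trees are counted by C_9. So B = C_9 = 4862.
A + B = 429 + 4862 = 5291.

5291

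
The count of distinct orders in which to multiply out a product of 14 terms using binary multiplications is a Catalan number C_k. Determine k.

Bracketing 14 factors into binary products is counted by C_{14−1} = C_13.

13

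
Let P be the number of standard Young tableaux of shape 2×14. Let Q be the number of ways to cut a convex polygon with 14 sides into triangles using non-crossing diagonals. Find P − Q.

2466428

Standard Young tableaux of shape 2×n are counted by C_n; here n = 14. So P = C_14 = 2674440.
A convex 14-gon is triangulated into 12 triangles, and the number of such triangulations is the Catalan number C_{14−2} = C_12. So Q = C_12 = 208012.
P − Q = 2674440 − 208012 = 2466428.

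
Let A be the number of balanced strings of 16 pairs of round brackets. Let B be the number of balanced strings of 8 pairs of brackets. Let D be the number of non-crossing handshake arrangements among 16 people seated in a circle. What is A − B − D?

35354810

A balanced arrangement of 16 bracket pairs is a Dyck word of semilength 16, so the count is C_16. So A = C_16 = 35357670.
A balanced arrangement of 8 bracket pairs is a Dyck word of semilength 8, so the count is C_8. So B = C_8 = 1430.
Non-crossing handshake pairings of 2n people are counted by C_n; 16 people gives n = 8. So D = C_8 = 1430.
A − B − D = 35357670 − 1430 − 1430 = 35354810.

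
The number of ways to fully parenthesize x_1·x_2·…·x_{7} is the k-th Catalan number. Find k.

Parenthesizations of m factors correspond to full binary trees with m leaves, counted by C_{m−1}; m = 7 gives C_6.

6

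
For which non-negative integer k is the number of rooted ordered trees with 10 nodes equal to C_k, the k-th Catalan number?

9

Rooted ordered (plane) trees on m nodes have m−1 edges and are counted by C_{m−1}; m = 10 gives C_9.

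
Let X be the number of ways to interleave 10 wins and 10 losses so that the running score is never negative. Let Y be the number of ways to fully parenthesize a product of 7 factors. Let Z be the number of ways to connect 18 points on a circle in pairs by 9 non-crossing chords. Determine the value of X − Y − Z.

11802

Reading a vote for the leader as '(' and for the other as ')' turns such a sequence into a balanced string of 10 pairs, so the count is C_10. So X = C_10 = 16796.
Ways to associate a product of 7 factors correspond to binary trees on 7 leaves, so the count is C_6. So Y = C_6 = 132.
Pairing 18 circle points by 9 non-crossing chords gives C_9 matchings. So Z = C_9 = 4862.
X − Y − Z = 16796 − 132 − 4862 = 11802.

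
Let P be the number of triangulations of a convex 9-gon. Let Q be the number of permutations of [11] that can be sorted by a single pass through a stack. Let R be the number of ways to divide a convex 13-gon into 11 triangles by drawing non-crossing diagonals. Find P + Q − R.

429

A convex 9-gon is triangulated into 7 triangles, and the number of such triangulations is the Catalan number C_{9−2} = C_7. So P = C_7 = 429.
Stack-sortable permutations are exactly the 231-avoiding ones, counted by C_n; here n = 11. So Q = C_11 = 58786.
A convex 13-gon is triangulated into 11 triangles, and the number of such triangulations is the Catalan number C_{13−2} = C_11. So R = C_11 = 58786.
P + Q − R = 429 + 58786 − 58786 = 429.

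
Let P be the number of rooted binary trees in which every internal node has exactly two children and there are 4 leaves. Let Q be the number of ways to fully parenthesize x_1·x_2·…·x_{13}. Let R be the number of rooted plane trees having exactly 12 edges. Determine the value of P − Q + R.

A full binary tree with L leaves has L−1 internal nodes and is counted by C_{L−1}; L = 4 gives C_3. So P = C_3 = 5.
Parenthesizations of m factors correspond to full binary trees with m leaves, counted by C_{m−1}; m = 13 gives C_12. So Q = C_12 = 208012.
Rooted ordered trees with n edges are counted by C_n; here n = 12. So R = C_12 = 208012.
P − Q + R = 5 − 208012 + 208012 = 5.

5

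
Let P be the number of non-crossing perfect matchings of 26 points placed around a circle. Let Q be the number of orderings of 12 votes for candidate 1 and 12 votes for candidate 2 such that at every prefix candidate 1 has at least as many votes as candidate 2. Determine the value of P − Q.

Non-crossing perfect matchings of 2n points on a circle are counted by C_n; with 26 points, n = 13. So P = C_13 = 742900.
Reading a vote for the leader as '(' and for the other as ')' turns such a sequence into a balanced string of 12 pairs, so the count is C_12. So Q = C_12 = 208012.
P − Q = 742900 − 208012 = 534888.

534888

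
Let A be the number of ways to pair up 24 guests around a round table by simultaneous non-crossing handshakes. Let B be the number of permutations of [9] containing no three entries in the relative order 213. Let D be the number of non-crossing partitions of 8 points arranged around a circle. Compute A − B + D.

204580

Non-crossing handshake pairings of 2n people are counted by C_n; 24 people gives n = 12. So A = C_12 = 208012.
Permutations of [n] avoiding any single length-3 pattern are counted by C_n; here n = 9. So B = C_9 = 4862.
Non-crossing partitions of an n-element set are counted by C_n; here n = 8. So D = C_8 = 1430.
A − B + D = 208012 − 4862 + 1430 = 204580.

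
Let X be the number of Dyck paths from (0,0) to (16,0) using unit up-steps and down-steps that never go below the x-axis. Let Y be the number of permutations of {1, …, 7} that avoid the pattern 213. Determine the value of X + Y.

Paths of 8 up- and 8 down-steps that never dip below the axis are Dyck paths; their count is C_8. So X = C_8 = 1430.
Permutations of [n] avoiding any single length-3 pattern are counted by C_n; here n = 7. So Y = C_7 = 429.
X + Y = 1430 + 429 = 1859.

1859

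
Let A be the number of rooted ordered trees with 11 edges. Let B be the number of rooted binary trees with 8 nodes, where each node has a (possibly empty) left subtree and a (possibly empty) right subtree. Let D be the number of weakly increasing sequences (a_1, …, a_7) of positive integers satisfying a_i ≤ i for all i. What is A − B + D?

Rooted ordered trees with n edges are counted by C_n; here n = 11. So A = C_11 = 58786.
Rooted binary trees with 8 nodes (each child slot possibly empty) number C_8. So B = C_8 = 1430.
Such sub-staircase sequences of length n are counted by C_n; here n = 7. So D = C_7 = 429.
A − B + D = 58786 − 1430 + 429 = 57785.

57785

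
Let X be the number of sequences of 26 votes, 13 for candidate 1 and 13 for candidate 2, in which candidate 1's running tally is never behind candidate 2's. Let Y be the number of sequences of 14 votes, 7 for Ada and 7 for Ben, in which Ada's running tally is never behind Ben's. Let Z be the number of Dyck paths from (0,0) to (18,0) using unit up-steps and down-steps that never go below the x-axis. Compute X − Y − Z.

Reading a vote for the leader as '(' and for the other as ')' turns such a sequence into a balanced string of 13 pairs, so the count is C_13. So X = C_13 = 742900.
Reading a vote for the leader as '(' and for the other as ')' turns such a sequence into a balanced string of 7 pairs, so the count is C_7. So Y = C_7 = 429.
A Dyck path with 9 up-steps and 9 down-steps has semilength 9, so there are C_9 of them. So Z = C_9 = 4862.
X − Y − Z = 742900 − 429 − 4862 = 737609.

737609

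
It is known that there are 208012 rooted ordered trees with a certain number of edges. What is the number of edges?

Rooted ordered trees with n edges are counted by C_n; 208012 = C_12.

12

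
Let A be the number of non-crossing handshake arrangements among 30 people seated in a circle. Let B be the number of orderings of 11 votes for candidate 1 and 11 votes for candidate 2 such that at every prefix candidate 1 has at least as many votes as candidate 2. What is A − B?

With 30 = 2·15 people, non-crossing handshake pairings are non-crossing perfect matchings on a circle, counted by C_15. So A = C_15 = 9694845.
Ballot sequences with n votes each where one side never trails are Dyck words, counted by C_n; here n = 11. So B = C_11 = 58786.
A − B = 9694845 − 58786 = 9636059.

9636059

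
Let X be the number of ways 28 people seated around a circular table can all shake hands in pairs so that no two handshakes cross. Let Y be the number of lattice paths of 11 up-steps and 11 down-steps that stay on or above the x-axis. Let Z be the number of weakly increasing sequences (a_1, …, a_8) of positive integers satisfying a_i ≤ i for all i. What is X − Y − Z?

2614224

Non-crossing handshake pairings of 2n people are counted by C_n; 28 people gives n = 14. So X = C_14 = 2674440.
Paths of 11 up- and 11 down-steps that never dip below the axis are Dyck paths; their count is C_11. So Y = C_11 = 58786.
Weakly increasing sequences with a_i ≤ i biject with Dyck paths of semilength 8, so there are C_8. So Z = C_8 = 1430.
X − Y − Z = 2674440 − 58786 − 1430 = 2614224.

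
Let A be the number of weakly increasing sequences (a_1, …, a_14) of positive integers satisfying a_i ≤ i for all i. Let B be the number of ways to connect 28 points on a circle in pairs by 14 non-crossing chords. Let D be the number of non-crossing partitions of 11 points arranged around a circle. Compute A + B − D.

Weakly increasing sequences with a_i ≤ i biject with Dyck paths of semilength 14, so there are C_14. So A = C_14 = 2674440.
Non-crossing perfect matchings of 2n points on a circle are counted by C_n; with 28 points, n = 14. So B = C_14 = 2674440.
The non-crossing partitions of [11] form a lattice of size C_11. So D = C_11 = 58786.
A + B − D = 2674440 + 2674440 − 58786 = 5290094.

5290094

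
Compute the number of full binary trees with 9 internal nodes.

The number of full binary trees on 9 internal nodes is the Catalan number C_9.
C_9 = 4862.

4862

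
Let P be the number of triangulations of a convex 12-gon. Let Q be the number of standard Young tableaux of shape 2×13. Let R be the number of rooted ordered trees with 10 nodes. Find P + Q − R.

The number of triangulations of a 12-gon is the Catalan number C_10 (index = sides − 2). So P = C_10 = 16796.
By the hook-length formula (or a Dyck-path bijection), SYT of shape 2×13 number C_13. So Q = C_13 = 742900.
A rooted plane tree on 10 nodes has 9 edges, and such trees are counted by C_9. So R = C_9 = 4862.
P + Q − R = 16796 + 742900 − 4862 = 754834.

754834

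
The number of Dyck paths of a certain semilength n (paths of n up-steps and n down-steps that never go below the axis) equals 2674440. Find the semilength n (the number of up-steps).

Dyck paths of semilength n are counted by C_n; 2674440 = C_14.

14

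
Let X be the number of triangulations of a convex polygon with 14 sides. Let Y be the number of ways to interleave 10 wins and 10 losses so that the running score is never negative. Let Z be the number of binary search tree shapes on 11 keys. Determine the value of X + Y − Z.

Triangulations of a convex m-gon are counted by C_{m−2}; with m = 14 this is C_12. So X = C_12 = 208012.
Ballot sequences with n votes each where one side never trails are Dyck words, counted by C_n; here n = 10. So Y = C_10 = 16796.
Rooted binary trees with 11 nodes (each child slot possibly empty) number C_11. So Z = C_11 = 58786.
X + Y − Z = 208012 + 16796 − 58786 = 166022.

166022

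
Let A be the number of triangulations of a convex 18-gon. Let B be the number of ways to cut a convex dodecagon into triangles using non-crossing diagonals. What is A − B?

The number of triangulations of an 18-gon is the Catalan number C_16 (index = sides − 2). So A = C_16 = 35357670.
Triangulations of a convex m-gon are counted by C_{m−2}; with m = 12 this is C_10. So B = C_10 = 16796.
A − B = 35357670 − 16796 = 35340874.

35340874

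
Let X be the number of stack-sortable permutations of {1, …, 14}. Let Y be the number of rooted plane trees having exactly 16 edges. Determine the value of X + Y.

38032110

Stack-sortable permutations are exactly the 231-avoiding ones, counted by C_n; here n = 14. So X = C_14 = 2674440.
A rooted plane tree with 16 edges has 17 nodes, and the count is C_16. So Y = C_16 = 35357670.
X + Y = 2674440 + 35357670 = 38032110.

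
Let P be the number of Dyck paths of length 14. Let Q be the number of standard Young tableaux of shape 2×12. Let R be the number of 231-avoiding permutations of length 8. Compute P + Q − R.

207011

Paths of 7 up- and 7 down-steps that never dip below the axis are Dyck paths; their count is C_7. So P = C_7 = 429.
By the hook-length formula (or a Dyck-path bijection), SYT of shape 2×12 number C_12. So Q = C_12 = 208012.
For any fixed pattern of length 3, the pattern-avoiding permutations of [8] number C_8. So R = C_8 = 1430.
P + Q − R = 429 + 208012 − 1430 = 207011.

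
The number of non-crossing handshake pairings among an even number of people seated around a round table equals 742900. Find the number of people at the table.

26

Non-crossing handshake pairings of 2n people are counted by C_n. The Catalan number equal to 742900 is C_13.
So n = 13, and there are 2n = 26 people.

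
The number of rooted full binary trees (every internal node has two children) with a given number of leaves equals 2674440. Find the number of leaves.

15

Full binary trees with L leaves are counted by C_{L−1}, and C_14 = 2674440.
So the index is 14, and the number of leaves is 14 + 1 = 15.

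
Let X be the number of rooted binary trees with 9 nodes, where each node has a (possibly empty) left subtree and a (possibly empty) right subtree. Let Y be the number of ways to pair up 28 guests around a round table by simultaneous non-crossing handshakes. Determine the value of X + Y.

2679302

Rooted binary trees with 9 nodes (each child slot possibly empty) number C_9. So X = C_9 = 4862.
Non-crossing handshake pairings of 2n people are counted by C_n; 28 people gives n = 14. So Y = C_14 = 2674440.
X + Y = 4862 + 2674440 = 2679302.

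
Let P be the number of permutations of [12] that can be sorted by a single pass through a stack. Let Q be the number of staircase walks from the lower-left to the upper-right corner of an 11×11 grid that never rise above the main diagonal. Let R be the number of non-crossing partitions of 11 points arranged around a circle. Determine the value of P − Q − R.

Stack-sortable permutations are exactly the 231-avoiding ones, counted by C_n; here n = 12. So P = C_12 = 208012.
Sub-diagonal monotone paths from (0,0) to (11,11) biject with Dyck paths of semilength 11, giving C_11. So Q = C_11 = 58786.
Non-crossing partitions of an n-element set are counted by C_n; here n = 11. So R = C_11 = 58786.
P − Q − R = 208012 − 58786 − 58786 = 90440.

90440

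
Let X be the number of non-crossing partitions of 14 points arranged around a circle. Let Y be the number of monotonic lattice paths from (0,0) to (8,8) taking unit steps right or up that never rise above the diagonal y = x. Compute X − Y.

2673010

The non-crossing partitions of [14] form a lattice of size C_14. So X = C_14 = 2674440.
Sub-diagonal monotone paths from (0,0) to (8,8) biject with Dyck paths of semilength 8, giving C_8. So Y = C_8 = 1430.
X − Y = 2674440 − 1430 = 2673010.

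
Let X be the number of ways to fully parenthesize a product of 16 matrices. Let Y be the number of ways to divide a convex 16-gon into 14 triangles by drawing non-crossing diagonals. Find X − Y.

Parenthesizations of m factors correspond to full binary trees with m leaves, counted by C_{m−1}; m = 16 gives C_15. So X = C_15 = 9694845.
The number of triangulations of a 16-gon is the Catalan number C_14 (index = sides − 2). So Y = C_14 = 2674440.
X − Y = 9694845 − 2674440 = 7020405.

7020405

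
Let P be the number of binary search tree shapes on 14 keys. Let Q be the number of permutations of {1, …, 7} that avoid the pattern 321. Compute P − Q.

There are C_n binary search tree shapes on n keys; with n = 14 that is C_14. So P = C_14 = 2674440.
Permutations of [n] avoiding any single length-3 pattern are counted by C_n; here n = 7. So Q = C_7 = 429.
P − Q = 2674440 − 429 = 2674011.

2674011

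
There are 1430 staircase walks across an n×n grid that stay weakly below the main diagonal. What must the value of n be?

Such diagonal-avoiding paths in an n×n grid are counted by C_n; 1430 = C_8.

8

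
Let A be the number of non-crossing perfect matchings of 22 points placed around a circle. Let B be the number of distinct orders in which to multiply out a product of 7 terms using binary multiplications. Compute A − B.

58654

Non-crossing perfect matchings of 2n points on a circle are counted by C_n; with 22 points, n = 11. So A = C_11 = 58786.
Bracketing 7 factors into binary products is counted by C_{7−1} = C_6. So B = C_6 = 132.
A − B = 58786 − 132 = 58654.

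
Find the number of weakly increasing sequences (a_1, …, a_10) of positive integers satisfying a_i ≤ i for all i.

Weakly increasing sequences with a_i ≤ i biject with Dyck paths of semilength 10, so there are C_10.
C_10 = C_9 · 2(2·9+1)/(9+2) = 4862 · 38/11 = 16796.

16796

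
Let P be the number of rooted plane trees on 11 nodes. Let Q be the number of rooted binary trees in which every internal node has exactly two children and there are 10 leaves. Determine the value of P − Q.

11934

A rooted plane tree on 11 nodes has 10 edges, and such trees are counted by C_10. So P = C_10 = 16796.
A full binary tree with L leaves has L−1 internal nodes and is counted by C_{L−1}; L = 10 gives C_9. So Q = C_9 = 4862.
P − Q = 16796 − 4862 = 11934.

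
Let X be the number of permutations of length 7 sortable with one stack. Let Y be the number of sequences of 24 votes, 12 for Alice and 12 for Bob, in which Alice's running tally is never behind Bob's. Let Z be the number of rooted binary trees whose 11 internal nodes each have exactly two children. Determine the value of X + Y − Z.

149655

By Knuth's characterisation, the stack-sortable permutations of length 7 are the 231-avoiders, numbering C_7. So X = C_7 = 429.
Reading a vote for the leader as '(' and for the other as ')' turns such a sequence into a balanced string of 12 pairs, so the count is C_12. So Y = C_12 = 208012.
Full binary trees with n internal nodes are counted by C_n; here n = 11. So Z = C_11 = 58786.
X + Y − Z = 429 + 208012 − 58786 = 149655.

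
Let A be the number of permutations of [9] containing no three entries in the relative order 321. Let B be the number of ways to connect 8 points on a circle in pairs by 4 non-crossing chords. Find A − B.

Permutations of [n] avoiding any single length-3 pattern are counted by C_n; here n = 9. So A = C_9 = 4862.
Non-crossing perfect matchings of 2n points on a circle are counted by C_n; with 8 points, n = 4. So B = C_4 = 14.
A − B = 4862 − 14 = 4848.

4848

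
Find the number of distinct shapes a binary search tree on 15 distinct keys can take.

Binary trees (left/right distinguished) on n nodes are counted by C_n; here n = 15.
C_15 = C(30,15)/16 = 155117520/16 = 9694845.

9694845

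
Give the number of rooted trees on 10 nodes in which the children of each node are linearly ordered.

Rooted ordered (plane) trees on m nodes have m−1 edges and are counted by C_{m−1}; m = 10 gives C_9.
C_9 = C(18,9)/10 = 48620/10 = 4862.

4862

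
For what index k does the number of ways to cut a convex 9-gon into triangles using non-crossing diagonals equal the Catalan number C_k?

Triangulations of a convex m-gon are counted by C_{m−2}; with m = 9 this is C_7.

7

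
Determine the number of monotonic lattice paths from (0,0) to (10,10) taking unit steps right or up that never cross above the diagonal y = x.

Sub-diagonal monotone paths from (0,0) to (10,10) biject with Dyck paths of semilength 10, giving C_10.
C_10 = C(20,10)/11 = 184756/11 = 16796.

16796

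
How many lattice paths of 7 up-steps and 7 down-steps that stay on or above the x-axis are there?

429

Paths of 7 up- and 7 down-steps that never dip below the axis are Dyck paths; their count is C_7.
C_7 = 429.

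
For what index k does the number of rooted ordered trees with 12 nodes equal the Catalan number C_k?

11

A rooted plane tree on 12 nodes has 11 edges, and such trees are counted by C_11.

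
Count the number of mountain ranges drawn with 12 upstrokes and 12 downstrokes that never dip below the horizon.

Paths of 12 up- and 12 down-steps that never dip below the axis are Dyck paths; their count is C_12.
C_12 = C(24,12)/13 = 2704156/13 = 208012.

208012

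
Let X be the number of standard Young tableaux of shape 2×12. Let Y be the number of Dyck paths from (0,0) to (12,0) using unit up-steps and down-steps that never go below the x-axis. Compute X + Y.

Standard Young tableaux of shape 2×n are counted by C_n; here n = 12. So X = C_12 = 208012.
Dyck paths of semilength n (length 2n) are counted by C_n; here n = 6. So Y = C_6 = 132.
X + Y = 208012 + 132 = 208144.

208144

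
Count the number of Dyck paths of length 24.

Dyck paths of semilength n (length 2n) are counted by C_n; here n = 12.
C_12 = C(24,12)/13 = 2704156/13 = 208012.

208012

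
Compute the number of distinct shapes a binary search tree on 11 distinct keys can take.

58786

There are C_n binary search tree shapes on n keys; with n = 11 that is C_11.
C_11 = C(22,11)/12 = 705432/12 = 58786.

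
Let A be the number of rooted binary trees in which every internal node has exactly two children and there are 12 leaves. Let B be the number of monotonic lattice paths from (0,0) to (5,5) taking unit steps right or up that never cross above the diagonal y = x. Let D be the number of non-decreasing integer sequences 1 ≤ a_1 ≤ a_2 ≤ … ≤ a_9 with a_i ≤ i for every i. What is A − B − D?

A full binary tree with L leaves has L−1 internal nodes and is counted by C_{L−1}; L = 12 gives C_11. So A = C_11 = 58786.
Monotone paths in an n×n grid that stay weakly below the diagonal are counted by C_n; here n = 5. So B = C_5 = 42.
Such sub-staircase sequences of length n are counted by C_n; here n = 9. So D = C_9 = 4862.
A − B − D = 58786 − 42 − 4862 = 53882.

53882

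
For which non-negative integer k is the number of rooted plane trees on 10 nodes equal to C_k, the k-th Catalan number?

9

Rooted ordered (plane) trees on m nodes have m−1 edges and are counted by C_{m−1}; m = 10 gives C_9.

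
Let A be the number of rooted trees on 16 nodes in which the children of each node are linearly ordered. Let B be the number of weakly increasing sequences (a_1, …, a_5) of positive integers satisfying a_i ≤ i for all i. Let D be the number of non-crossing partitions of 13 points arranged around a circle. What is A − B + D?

A rooted plane tree on 16 nodes has 15 edges, and such trees are counted by C_15. So A = C_15 = 9694845.
Weakly increasing sequences with a_i ≤ i biject with Dyck paths of semilength 5, so there are C_5. So B = C_5 = 42.
Non-crossing partitions of an n-element set are counted by C_n; here n = 13. So D = C_13 = 742900.
A − B + D = 9694845 − 42 + 742900 = 10437703.

10437703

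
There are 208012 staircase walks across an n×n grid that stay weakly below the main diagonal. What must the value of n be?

12

Such diagonal-avoiding paths in an n×n grid are counted by C_n. The Catalan number equal to 208012 is C_12.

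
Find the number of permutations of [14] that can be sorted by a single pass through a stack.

2674440

Stack-sortable permutations are exactly the 231-avoiding ones, counted by C_n; here n = 14.
C_14 = C(28,14)/15 = 40116600/15 = 2674440.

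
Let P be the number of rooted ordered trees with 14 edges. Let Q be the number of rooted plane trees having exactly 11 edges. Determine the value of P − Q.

2615654

A rooted plane tree with 14 edges has 15 nodes, and the count is C_14. So P = C_14 = 2674440.
Rooted ordered trees with n edges are counted by C_n; here n = 11. So Q = C_11 = 58786.
P − Q = 2674440 − 58786 = 2615654.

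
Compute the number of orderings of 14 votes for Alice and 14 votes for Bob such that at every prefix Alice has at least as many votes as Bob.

2674440

Reading a vote for the leader as '(' and for the other as ')' turns such a sequence into a balanced string of 14 pairs, so the count is C_14.
C_14 = C(28,14)/15 = 40116600/15 = 2674440.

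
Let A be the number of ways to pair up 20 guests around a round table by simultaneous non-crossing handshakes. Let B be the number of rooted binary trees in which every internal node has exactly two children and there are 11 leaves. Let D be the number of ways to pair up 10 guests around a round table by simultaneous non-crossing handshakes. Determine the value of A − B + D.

With 20 = 2·10 people, non-crossing handshake pairings are non-crossing perfect matchings on a circle, counted by C_10. So A = C_10 = 16796.
Full binary trees with 11 leaves have 11−1 = 10 internal nodes, so there are C_10 of them. So B = C_10 = 16796.
With 10 = 2·5 people, non-crossing handshake pairings are non-crossing perfect matchings on a circle, counted by C_5. So D = C_5 = 42.
A − B + D = 16796 − 16796 + 42 = 42.

42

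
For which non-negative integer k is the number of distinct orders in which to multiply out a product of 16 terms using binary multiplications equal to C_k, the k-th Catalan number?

15

Ways to associate a product of 16 factors correspond to binary trees on 16 leaves, so the count is C_15.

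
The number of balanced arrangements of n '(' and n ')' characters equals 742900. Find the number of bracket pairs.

Balanced strings of n bracket-pairs are counted by C_n. The Catalan number equal to 742900 is C_13.

13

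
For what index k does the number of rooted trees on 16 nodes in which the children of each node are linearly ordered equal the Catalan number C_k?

A rooted plane tree on 16 nodes has 15 edges, and such trees are counted by C_15.

15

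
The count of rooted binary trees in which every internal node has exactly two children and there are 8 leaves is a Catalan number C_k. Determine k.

7

Full binary trees with 8 leaves have 8−1 = 7 internal nodes, so there are C_7 of them.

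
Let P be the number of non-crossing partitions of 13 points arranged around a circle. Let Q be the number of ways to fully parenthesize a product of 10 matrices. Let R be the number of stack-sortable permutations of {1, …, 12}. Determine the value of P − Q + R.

The non-crossing partitions of [13] form a lattice of size C_13. So P = C_13 = 742900.
Ways to associate a product of 10 factors correspond to binary trees on 10 leaves, so the count is C_9. So Q = C_9 = 4862.
Stack-sortable permutations are exactly the 231-avoiding ones, counted by C_n; here n = 12. So R = C_12 = 208012.
P − Q + R = 742900 − 4862 + 208012 = 946050.

946050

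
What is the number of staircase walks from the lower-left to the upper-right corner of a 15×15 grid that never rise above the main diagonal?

9694845

Sub-diagonal monotone paths from (0,0) to (15,15) biject with Dyck paths of semilength 15, giving C_15.
C_15 = 9694845.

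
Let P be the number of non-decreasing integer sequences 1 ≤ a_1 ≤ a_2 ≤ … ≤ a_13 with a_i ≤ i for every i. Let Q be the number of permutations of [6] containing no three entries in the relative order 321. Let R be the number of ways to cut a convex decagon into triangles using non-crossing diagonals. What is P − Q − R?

Weakly increasing sequences with a_i ≤ i biject with Dyck paths of semilength 13, so there are C_13. So P = C_13 = 742900.
Permutations of [n] avoiding any single length-3 pattern are counted by C_n; here n = 6. So Q = C_6 = 132.
A convex 10-gon is triangulated into 8 triangles, and the number of such triangulations is the Catalan number C_{10−2} = C_8. So R = C_8 = 1430.
P − Q − R = 742900 − 132 − 1430 = 741338.

741338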